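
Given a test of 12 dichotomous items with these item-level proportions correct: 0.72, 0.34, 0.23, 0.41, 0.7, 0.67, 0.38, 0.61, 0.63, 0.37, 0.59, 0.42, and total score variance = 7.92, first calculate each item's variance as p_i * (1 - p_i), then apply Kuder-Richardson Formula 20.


For each item, compute p_i * q_i:
  Item 1: 0.72 * 0.28 = 0.2016
  Item 2: 0.34 * 0.66 = 0.2244
  Item 3: 0.23 * 0.77 = 0.1771
  Item 4: 0.41 * 0.59 = 0.2419
  Item 5: 0.7 * 0.3 = 0.21
  Item 6: 0.67 * 0.33 = 0.2211
  Item 7: 0.38 * 0.62 = 0.2356
  Item 8: 0.61 * 0.39 = 0.2379
  Item 9: 0.63 * 0.37 = 0.2331
  Item 10: 0.37 * 0.63 = 0.2331
  Item 11: 0.59 * 0.41 = 0.2419
  Item 12: 0.42 * 0.58 = 0.2436
Sum(p_i * q_i) = 0.2016 + 0.2244 + 0.1771 + 0.2419 + 0.21 + 0.2211 + 0.2356 + 0.2379 + 0.2331 + 0.2331 + 0.2419 + 0.2436 = 2.7013
KR-20 = (k/(k-1)) * (1 - Sum(p_i*q_i) / Var_total)
= (12/11) * (1 - 2.7013/7.92)
= 1.0909 * 0.6589
KR-20 = 0.7188

0.7188


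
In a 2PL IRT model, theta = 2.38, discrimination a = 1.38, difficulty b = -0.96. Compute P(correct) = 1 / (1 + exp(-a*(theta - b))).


a*(theta - b) = 1.38 * (2.38 - -0.96) = 4.6092
exp(-4.6092) = 0.01
P = 1 / (1 + 0.01)
P = 0.9901

0.9901


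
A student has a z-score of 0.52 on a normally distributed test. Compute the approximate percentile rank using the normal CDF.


CDF(z) = 0.5 * (1 + erf(z/sqrt(2)))
erf(0.3677) = 0.3969
CDF = 0.6985
Percentile rank = 0.6985 * 100 = 69.85

69.85


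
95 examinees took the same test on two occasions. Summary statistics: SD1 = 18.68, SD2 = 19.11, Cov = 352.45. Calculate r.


r = cov(X,Y) / (SD_X * SD_Y)
r = 352.45 / (18.68 * 19.11)
r = 352.45 / 356.9748
r = 0.9873

0.9873


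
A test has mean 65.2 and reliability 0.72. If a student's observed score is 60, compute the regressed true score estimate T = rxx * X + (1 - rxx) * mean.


T_est = rxx * X + (1 - rxx) * mean
T_est = 0.72 * 60 + 0.28 * 65.2
T_est = 43.2 + 18.256
T_est = 61.456

61.456


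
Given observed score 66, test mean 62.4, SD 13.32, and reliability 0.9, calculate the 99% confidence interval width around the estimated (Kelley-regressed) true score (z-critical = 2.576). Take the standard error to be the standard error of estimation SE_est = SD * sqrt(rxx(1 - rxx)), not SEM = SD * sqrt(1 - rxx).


True score estimate = 0.9*66 + 0.1*62.4 = 65.64
SE_est = SD * sqrt(rxx * (1 - rxx)) = 13.32 * sqrt(0.9 * 0.1) = 13.32 * sqrt(0.09) = 3.996
CI = T_est +/- z * SE_est, so width = 2 * z * SE_est = 2 * 2.576 * 3.996
Width = 20.5874

20.5874


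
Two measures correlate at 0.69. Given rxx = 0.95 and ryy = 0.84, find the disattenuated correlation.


r_corrected = rxy / sqrt(rxx * ryy)
= 0.69 / sqrt(0.95 * 0.84)
= 0.69 / sqrt(0.798)
= 0.69 / 0.893308
r_corrected = 0.7724

0.7724


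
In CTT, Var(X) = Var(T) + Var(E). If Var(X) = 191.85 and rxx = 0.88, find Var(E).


var_true = rxx * var_obs = 0.88 * 191.85 = 168.828
var_error = var_obs - var_true
var_error = 191.85 - 168.828
var_error = 23.022

23.022


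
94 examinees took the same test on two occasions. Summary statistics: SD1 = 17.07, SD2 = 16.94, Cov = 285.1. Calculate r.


r = cov(X,Y) / (SD_X * SD_Y)
r = 285.1 / (17.07 * 16.94)
r = 285.1 / 289.1658
r = 0.9859

0.9859


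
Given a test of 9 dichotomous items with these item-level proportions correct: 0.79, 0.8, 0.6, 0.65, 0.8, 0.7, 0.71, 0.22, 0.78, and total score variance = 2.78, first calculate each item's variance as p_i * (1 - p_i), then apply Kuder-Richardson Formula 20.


For each item, compute p_i * q_i:
  Item 1: 0.79 * 0.21 = 0.1659
  Item 2: 0.8 * 0.2 = 0.16
  Item 3: 0.6 * 0.4 = 0.24
  Item 4: 0.65 * 0.35 = 0.2275
  Item 5: 0.8 * 0.2 = 0.16
  Item 6: 0.7 * 0.3 = 0.21
  Item 7: 0.71 * 0.29 = 0.2059
  Item 8: 0.22 * 0.78 = 0.1716
  Item 9: 0.78 * 0.22 = 0.1716
Sum(p_i * q_i) = 0.1659 + 0.16 + 0.24 + 0.2275 + 0.16 + 0.21 + 0.2059 + 0.1716 + 0.1716 = 1.7125
KR-20 = (k/(k-1)) * (1 - Sum(p_i*q_i) / Var_total)
= (9/8) * (1 - 1.7125/2.78)
= 1.125 * 0.384
KR-20 = 0.432

0.432


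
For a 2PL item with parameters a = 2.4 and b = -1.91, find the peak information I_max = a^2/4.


For 2PL, max info at theta = b = -1.91
I_max = a^2 / 4 = 2.4^2 / 4
= 5.76 / 4
I_max = 1.44

1.44


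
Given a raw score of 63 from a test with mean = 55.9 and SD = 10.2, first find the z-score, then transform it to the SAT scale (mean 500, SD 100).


z = (X - mean) / SD = (63 - 55.9) / 10.2
z = 7.1 / 10.2
z = 0.6961
SAT-scale = SAT = 500 + 100z
Carry z at full precision (z = 7.1 / 10.2) into the conversion:
SAT-scale = 500 + 100 * (7.1 / 10.2) = 500 + 710 / 10.2
SAT-scale = 500 + 69.6078
SAT-scale = 569.6078

569.6078


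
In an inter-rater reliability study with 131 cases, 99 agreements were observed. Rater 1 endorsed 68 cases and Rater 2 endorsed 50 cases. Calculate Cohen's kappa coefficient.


P_o = 99/131 = 0.755725
P_e = (68*50 + 63*81) / 17161 = 0.495484
kappa = (P_o - P_e) / (1 - P_e)
kappa = (0.755725 - 0.495484) / (1 - 0.495484)
kappa = 0.5158

0.5158


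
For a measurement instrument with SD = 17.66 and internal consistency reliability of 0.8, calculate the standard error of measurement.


SEM = SD * sqrt(1 - rxx)
SEM = 17.66 * sqrt(1 - 0.8)
SEM = 17.66 * sqrt(0.2) = 17.66 * 0.447214
SEM = 7.8978

7.8978


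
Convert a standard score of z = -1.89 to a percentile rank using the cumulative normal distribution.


CDF(z) = 0.5 * (1 + erf(z/sqrt(2)))
erf(-1.3364) = -0.9412
CDF = 0.0294
Percentile rank = 0.0294 * 100 = 2.94

2.94


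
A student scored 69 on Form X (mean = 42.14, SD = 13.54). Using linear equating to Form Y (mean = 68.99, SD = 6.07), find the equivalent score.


slope = SD_Y / SD_X = 6.07 / 13.54 ~ 0.4483
intercept = mean_Y - slope * mean_X = 68.99 - (6.07 / 13.54) * 42.14 ~ 50.0986
Y = slope * X + intercept. To avoid rounding drift from the rounded slope/intercept, evaluate the equivalent form Y = mean_Y + SD_Y * (X - mean_X) / SD_X at full precision:
Y = 68.99 + 6.07 * (69 - 42.14) / 13.54
Y = 68.99 + 6.07 * 26.86 / 13.54
Y = 68.99 + 163.0402 / 13.54
Y = 68.99 + 12.0414
Y = 81.0314

81.0314


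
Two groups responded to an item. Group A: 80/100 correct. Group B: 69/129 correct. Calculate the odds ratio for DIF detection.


Odds_A = 80/20 = 4.0
Odds_B = 69/60 = 1.15
OR = Odds_A / Odds_B = 4.0 / 1.15
Exactly, OR = (80 * 60) / (20 * 69) = 4800 / 1380
OR = 3.4783

3.4783


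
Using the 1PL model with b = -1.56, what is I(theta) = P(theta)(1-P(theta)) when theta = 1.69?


P = 1/(1+exp(-(1.69--1.56))) = 0.9627
I = P*(1-P) = 0.9627 * 0.0373
I = 0.0359

0.0359


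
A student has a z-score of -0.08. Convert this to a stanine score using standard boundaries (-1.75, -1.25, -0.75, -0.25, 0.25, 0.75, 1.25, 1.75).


Stanine boundaries: [-1.75, -1.25, -0.75, -0.25, 0.25, 0.75, 1.25, 1.75]
z = -0.08
Check each boundary:
  z >= -1.75 -> could be stanine 2
  z >= -1.25 -> could be stanine 3
  z >= -0.75 -> could be stanine 4
  z >= -0.25 -> could be stanine 5
  z < 0.25
  z < 0.75
  z < 1.25
  z < 1.75
Highest qualifying boundary gives stanine = 5

5


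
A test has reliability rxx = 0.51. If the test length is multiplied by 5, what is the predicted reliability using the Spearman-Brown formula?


r_new = (n * rxx) / (1 + (n-1) * rxx)
r_new = (5 * 0.51) / (1 + 4 * 0.51)
r_new = 2.55 / 3.04
r_new = 0.8388

0.8388


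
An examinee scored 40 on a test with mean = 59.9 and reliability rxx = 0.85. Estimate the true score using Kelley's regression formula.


T_est = rxx * X + (1 - rxx) * mean
T_est = 0.85 * 40 + 0.15 * 59.9
T_est = 34.0 + 8.985
T_est = 42.985

42.985


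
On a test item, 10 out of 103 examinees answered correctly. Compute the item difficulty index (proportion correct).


Item difficulty p = number correct / total examinees
p = 10 / 103
p = 0.0971

0.0971


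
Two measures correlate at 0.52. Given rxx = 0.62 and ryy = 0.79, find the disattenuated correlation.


r_corrected = rxy / sqrt(rxx * ryy)
= 0.52 / sqrt(0.62 * 0.79)
= 0.52 / sqrt(0.4898)
= 0.52 / 0.699857
r_corrected = 0.743

0.743


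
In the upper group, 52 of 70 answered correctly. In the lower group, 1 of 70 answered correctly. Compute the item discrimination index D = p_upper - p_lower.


p_upper = 52/70 = 0.7429
p_lower = 1/70 = 0.0143
D = 0.7429 - 0.0143 = 0.7286

0.7286


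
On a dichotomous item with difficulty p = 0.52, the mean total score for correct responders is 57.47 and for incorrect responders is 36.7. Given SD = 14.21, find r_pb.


q = 1 - p = 0.48
rpb = ((M1 - M0) / SD) * sqrt(p * q)
rpb = ((57.47 - 36.7) / 14.21) * sqrt(0.52 * 0.48)
rpb = 0.7302

0.7302


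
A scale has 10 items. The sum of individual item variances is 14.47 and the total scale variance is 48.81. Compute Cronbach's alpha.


alpha = (k/(k-1)) * (1 - sum(si^2)/s_total^2)
= (10/9) * (1 - 14.47/48.81)
alpha = 0.7817

0.7817


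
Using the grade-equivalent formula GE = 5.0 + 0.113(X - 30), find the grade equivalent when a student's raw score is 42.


raw - median = 42 - 30 = 12
slope * diff = 0.113 * 12 = 1.356
GE = 5.0 + 1.356
GE = 6.356

6.356


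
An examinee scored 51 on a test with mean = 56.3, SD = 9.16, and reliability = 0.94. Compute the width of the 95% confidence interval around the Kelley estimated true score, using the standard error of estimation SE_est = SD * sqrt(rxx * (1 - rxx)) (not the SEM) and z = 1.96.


True score estimate = 0.94*51 + 0.06*56.3 = 51.318
SE_est = SD * sqrt(rxx * (1 - rxx)) = 9.16 * sqrt(0.94 * 0.06) = 9.16 * sqrt(0.0564) = 2.175379
CI = T_est +/- z * SE_est, so width = 2 * z * SE_est = 2 * 1.96 * 2.175379
Width = 8.5275

8.5275


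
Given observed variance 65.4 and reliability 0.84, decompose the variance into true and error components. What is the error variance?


var_true = rxx * var_obs = 0.84 * 65.4 = 54.936
var_error = var_obs - var_true
var_error = 65.4 - 54.936
var_error = 10.464

10.464


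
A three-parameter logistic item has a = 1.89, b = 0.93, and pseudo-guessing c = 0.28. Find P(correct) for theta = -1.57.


logit = 1.89*(-1.57 - 0.93) = -4.725
P* = 1/(1 + exp(--4.725)) = 0.0088
P = 0.28 + (1 - 0.28) * 0.0088
P = 0.2863

0.2863


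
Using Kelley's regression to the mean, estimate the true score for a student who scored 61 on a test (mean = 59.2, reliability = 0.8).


T_est = rxx * X + (1 - rxx) * mean
T_est = 0.8 * 61 + 0.2 * 59.2
T_est = 48.8 + 11.84
T_est = 60.64

60.64


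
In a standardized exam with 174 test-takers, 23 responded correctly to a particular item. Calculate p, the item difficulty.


Item difficulty p = number correct / total examinees
p = 23 / 174
p = 0.1322

0.1322


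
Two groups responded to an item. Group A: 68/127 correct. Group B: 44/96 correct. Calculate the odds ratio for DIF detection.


Odds_A = 68/59 = 1.1525
Odds_B = 44/52 = 0.8462
OR = Odds_A / Odds_B = 1.1525 / 0.8462
Exactly, OR = (68 * 52) / (59 * 44) = 3536 / 2596
OR = 1.3621

1.3621


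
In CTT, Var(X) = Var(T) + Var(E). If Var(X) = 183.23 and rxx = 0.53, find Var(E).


var_true = rxx * var_obs = 0.53 * 183.23 = 97.1119
var_error = var_obs - var_true
var_error = 183.23 - 97.1119
var_error = 86.1181

86.1181


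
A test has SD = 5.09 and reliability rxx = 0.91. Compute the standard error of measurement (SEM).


SEM = SD * sqrt(1 - rxx)
SEM = 5.09 * sqrt(1 - 0.91)
SEM = 5.09 * sqrt(0.09) = 5.09 * 0.3
SEM = 1.527

1.527


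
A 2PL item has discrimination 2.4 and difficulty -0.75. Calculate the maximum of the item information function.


For 2PL, max info at theta = b = -0.75
I_max = a^2 / 4 = 2.4^2 / 4
= 5.76 / 4
I_max = 1.44

1.44


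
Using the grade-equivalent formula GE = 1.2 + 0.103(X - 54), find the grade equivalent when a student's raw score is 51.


raw - median = 51 - 54 = -3
slope * diff = 0.103 * -3 = -0.309
GE = 1.2 + -0.309
GE = 0.891

0.891


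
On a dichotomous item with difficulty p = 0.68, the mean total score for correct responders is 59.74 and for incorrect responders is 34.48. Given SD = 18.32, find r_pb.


q = 1 - p = 0.32
rpb = ((M1 - M0) / SD) * sqrt(p * q)
rpb = ((59.74 - 34.48) / 18.32) * sqrt(0.68 * 0.32)
rpb = 0.6432

0.6432


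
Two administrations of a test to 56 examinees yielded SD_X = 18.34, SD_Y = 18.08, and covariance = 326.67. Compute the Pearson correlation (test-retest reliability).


r = cov(X,Y) / (SD_X * SD_Y)
r = 326.67 / (18.34 * 18.08)
r = 326.67 / 331.5872
r = 0.9852

0.9852


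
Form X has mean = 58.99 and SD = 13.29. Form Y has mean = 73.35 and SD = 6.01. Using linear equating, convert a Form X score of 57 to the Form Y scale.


slope = SD_Y / SD_X = 6.01 / 13.29 ~ 0.4522
intercept = mean_Y - slope * mean_X = 73.35 - (6.01 / 13.29) * 58.99 ~ 46.6736
Y = slope * X + intercept. To avoid rounding drift from the rounded slope/intercept, evaluate the equivalent form Y = mean_Y + SD_Y * (X - mean_X) / SD_X at full precision:
Y = 73.35 + 6.01 * (57 - 58.99) / 13.29
Y = 73.35 - 6.01 * 1.99 / 13.29
Y = 73.35 - 11.9599 / 13.29
Y = 73.35 - 0.8999
Y = 72.4501

72.4501


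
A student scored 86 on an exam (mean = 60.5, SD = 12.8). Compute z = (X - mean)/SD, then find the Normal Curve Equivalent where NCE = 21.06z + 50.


z = (X - mean) / SD = (86 - 60.5) / 12.8
z = 25.5 / 12.8
z = 1.9922
NCE = NCE = 21.06z + 50
Carry z at full precision (z = 25.5 / 12.8) into the conversion:
NCE = 21.06 * (25.5 / 12.8) + 50 = 537.03 / 12.8 + 50
NCE = 41.9555 + 50
NCE = 91.9555

91.9555


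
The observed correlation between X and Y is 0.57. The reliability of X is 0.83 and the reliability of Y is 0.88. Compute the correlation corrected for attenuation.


r_corrected = rxy / sqrt(rxx * ryy)
= 0.57 / sqrt(0.83 * 0.88)
= 0.57 / sqrt(0.7304)
= 0.57 / 0.854634
r_corrected = 0.667

0.667


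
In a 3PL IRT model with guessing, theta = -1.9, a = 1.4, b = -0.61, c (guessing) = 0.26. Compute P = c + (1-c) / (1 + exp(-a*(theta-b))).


logit = 1.4*(-1.9 - -0.61) = -1.806
P* = 1/(1 + exp(--1.806)) = 0.1411
P = 0.26 + (1 - 0.26) * 0.1411
P = 0.3644

0.3644


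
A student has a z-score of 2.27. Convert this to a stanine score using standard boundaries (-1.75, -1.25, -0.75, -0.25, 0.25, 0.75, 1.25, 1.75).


Stanine boundaries: [-1.75, -1.25, -0.75, -0.25, 0.25, 0.75, 1.25, 1.75]
z = 2.27
Check each boundary:
  z >= -1.75 -> could be stanine 2
  z >= -1.25 -> could be stanine 3
  z >= -0.75 -> could be stanine 4
  z >= -0.25 -> could be stanine 5
  z >= 0.25 -> could be stanine 6
  z >= 0.75 -> could be stanine 7
  z >= 1.25 -> could be stanine 8
  z >= 1.75 -> could be stanine 9
Highest qualifying boundary gives stanine = 9

9


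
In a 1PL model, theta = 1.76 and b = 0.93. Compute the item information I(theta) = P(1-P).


P = 1/(1+exp(-(1.76-0.93))) = 0.6964
I = P*(1-P) = 0.6964 * 0.3036
I = 0.2114

0.2114


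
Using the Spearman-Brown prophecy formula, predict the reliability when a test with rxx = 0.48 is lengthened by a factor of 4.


r_new = (n * rxx) / (1 + (n-1) * rxx)
r_new = (4 * 0.48) / (1 + 3 * 0.48)
r_new = 1.92 / 2.44
r_new = 0.7869

0.7869


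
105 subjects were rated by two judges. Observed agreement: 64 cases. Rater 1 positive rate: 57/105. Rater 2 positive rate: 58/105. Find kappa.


P_o = 64/105 = 0.609524
P_e = (57*58 + 48*47) / 11025 = 0.50449
kappa = (P_o - P_e) / (1 - P_e)
kappa = (0.609524 - 0.50449) / (1 - 0.50449)
kappa = 0.212

0.212


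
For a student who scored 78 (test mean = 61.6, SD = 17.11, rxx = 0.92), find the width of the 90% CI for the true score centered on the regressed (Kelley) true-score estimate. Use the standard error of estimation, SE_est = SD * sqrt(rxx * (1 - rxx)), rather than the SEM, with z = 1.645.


True score estimate = 0.92*78 + 0.08*61.6 = 76.688
SE_est = SD * sqrt(rxx * (1 - rxx)) = 17.11 * sqrt(0.92 * 0.08) = 17.11 * sqrt(0.0736) = 4.641827
CI = T_est +/- z * SE_est, so width = 2 * z * SE_est = 2 * 1.645 * 4.641827
Width = 15.2716

15.2716


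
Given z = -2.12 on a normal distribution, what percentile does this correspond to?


CDF(z) = 0.5 * (1 + erf(z/sqrt(2)))
erf(-1.4991) = -0.966
CDF = 0.017
Percentile rank = 0.017 * 100 = 1.7

1.7


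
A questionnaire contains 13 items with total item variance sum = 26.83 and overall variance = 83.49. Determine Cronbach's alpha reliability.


alpha = (k/(k-1)) * (1 - sum(si^2)/s_total^2)
= (13/12) * (1 - 26.83/83.49)
alpha = 0.7352

0.7352


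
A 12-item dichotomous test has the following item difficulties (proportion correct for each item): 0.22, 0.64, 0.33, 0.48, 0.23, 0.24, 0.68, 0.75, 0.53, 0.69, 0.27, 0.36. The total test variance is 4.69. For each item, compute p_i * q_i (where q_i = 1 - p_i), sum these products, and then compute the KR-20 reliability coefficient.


For each item, compute p_i * q_i:
  Item 1: 0.22 * 0.78 = 0.1716
  Item 2: 0.64 * 0.36 = 0.2304
  Item 3: 0.33 * 0.67 = 0.2211
  Item 4: 0.48 * 0.52 = 0.2496
  Item 5: 0.23 * 0.77 = 0.1771
  Item 6: 0.24 * 0.76 = 0.1824
  Item 7: 0.68 * 0.32 = 0.2176
  Item 8: 0.75 * 0.25 = 0.1875
  Item 9: 0.53 * 0.47 = 0.2491
  Item 10: 0.69 * 0.31 = 0.2139
  Item 11: 0.27 * 0.73 = 0.1971
  Item 12: 0.36 * 0.64 = 0.2304
Sum(p_i * q_i) = 0.1716 + 0.2304 + 0.2211 + 0.2496 + 0.1771 + 0.1824 + 0.2176 + 0.1875 + 0.2491 + 0.2139 + 0.1971 + 0.2304 = 2.5278
KR-20 = (k/(k-1)) * (1 - Sum(p_i*q_i) / Var_total)
= (12/11) * (1 - 2.5278/4.69)
= 1.0909 * 0.461
KR-20 = 0.5029

0.5029


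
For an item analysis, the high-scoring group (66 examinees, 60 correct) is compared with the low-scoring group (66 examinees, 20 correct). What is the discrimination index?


p_upper = 60/66 = 0.9091
p_lower = 20/66 = 0.303
D = 0.9091 - 0.303 = 0.6061

0.6061


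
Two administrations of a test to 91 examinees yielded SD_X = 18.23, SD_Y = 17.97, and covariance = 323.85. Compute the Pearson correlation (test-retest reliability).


r = cov(X,Y) / (SD_X * SD_Y)
r = 323.85 / (18.23 * 17.97)
r = 323.85 / 327.5931
r = 0.9886

0.9886


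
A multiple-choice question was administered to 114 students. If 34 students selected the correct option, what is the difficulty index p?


Item difficulty p = number correct / total examinees
p = 34 / 114
p = 0.2982

0.2982


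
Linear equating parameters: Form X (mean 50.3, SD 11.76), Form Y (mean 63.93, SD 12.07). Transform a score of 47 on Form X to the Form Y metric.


slope = SD_Y / SD_X = 12.07 / 11.76 ~ 1.0264
intercept = mean_Y - slope * mean_X = 63.93 - (12.07 / 11.76) * 50.3 ~ 12.3041
Y = slope * X + intercept. To avoid rounding drift from the rounded slope/intercept, evaluate the equivalent form Y = mean_Y + SD_Y * (X - mean_X) / SD_X at full precision:
Y = 63.93 + 12.07 * (47 - 50.3) / 11.76
Y = 63.93 - 12.07 * 3.3 / 11.76
Y = 63.93 - 39.831 / 11.76
Y = 63.93 - 3.387
Y = 60.543

60.543


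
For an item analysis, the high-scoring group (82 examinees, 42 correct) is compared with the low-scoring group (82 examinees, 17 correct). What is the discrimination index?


p_upper = 42/82 = 0.5122
p_lower = 17/82 = 0.2073
D = 0.5122 - 0.2073 = 0.3049

0.3049


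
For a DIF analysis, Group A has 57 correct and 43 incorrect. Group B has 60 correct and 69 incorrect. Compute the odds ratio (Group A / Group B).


Odds_A = 57/43 = 1.3256
Odds_B = 60/69 = 0.8696
OR = Odds_A / Odds_B = 1.3256 / 0.8696
Exactly, OR = (57 * 69) / (43 * 60) = 3933 / 2580
OR = 1.5244

1.5244


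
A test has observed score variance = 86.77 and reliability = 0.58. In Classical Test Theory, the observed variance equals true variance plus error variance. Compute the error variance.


var_true = rxx * var_obs = 0.58 * 86.77 = 50.3266
var_error = var_obs - var_true
var_error = 86.77 - 50.3266
var_error = 36.4434

36.4434


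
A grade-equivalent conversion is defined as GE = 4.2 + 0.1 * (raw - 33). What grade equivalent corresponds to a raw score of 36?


raw - median = 36 - 33 = 3
slope * diff = 0.1 * 3 = 0.3
GE = 4.2 + 0.3
GE = 4.5

4.5


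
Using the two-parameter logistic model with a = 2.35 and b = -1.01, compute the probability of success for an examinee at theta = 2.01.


a*(theta - b) = 2.35 * (2.01 - -1.01) = 7.097
exp(-7.097) = 0.0008
P = 1 / (1 + 0.0008)
P = 0.9992

0.9992


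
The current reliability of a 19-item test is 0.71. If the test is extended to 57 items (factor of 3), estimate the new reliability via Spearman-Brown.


r_new = (n * rxx) / (1 + (n-1) * rxx)
r_new = (3 * 0.71) / (1 + 2 * 0.71)
r_new = 2.13 / 2.42
r_new = 0.8802

0.8802


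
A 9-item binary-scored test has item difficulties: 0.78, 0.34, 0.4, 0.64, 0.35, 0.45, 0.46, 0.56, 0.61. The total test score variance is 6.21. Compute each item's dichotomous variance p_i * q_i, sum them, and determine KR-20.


For each item, compute p_i * q_i:
  Item 1: 0.78 * 0.22 = 0.1716
  Item 2: 0.34 * 0.66 = 0.2244
  Item 3: 0.4 * 0.6 = 0.24
  Item 4: 0.64 * 0.36 = 0.2304
  Item 5: 0.35 * 0.65 = 0.2275
  Item 6: 0.45 * 0.55 = 0.2475
  Item 7: 0.46 * 0.54 = 0.2484
  Item 8: 0.56 * 0.44 = 0.2464
  Item 9: 0.61 * 0.39 = 0.2379
Sum(p_i * q_i) = 0.1716 + 0.2244 + 0.24 + 0.2304 + 0.2275 + 0.2475 + 0.2484 + 0.2464 + 0.2379 = 2.0741
KR-20 = (k/(k-1)) * (1 - Sum(p_i*q_i) / Var_total)
= (9/8) * (1 - 2.0741/6.21)
= 1.125 * 0.666
KR-20 = 0.7493

0.7493


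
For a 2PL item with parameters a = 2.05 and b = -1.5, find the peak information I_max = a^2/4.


For 2PL, max info at theta = b = -1.5
I_max = a^2 / 4 = 2.05^2 / 4
= 4.2025 / 4
I_max = 1.0506

1.0506


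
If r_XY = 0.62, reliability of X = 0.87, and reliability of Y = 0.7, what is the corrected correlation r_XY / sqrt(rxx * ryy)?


r_corrected = rxy / sqrt(rxx * ryy)
= 0.62 / sqrt(0.87 * 0.7)
= 0.62 / sqrt(0.609)
= 0.62 / 0.780385
r_corrected = 0.7945

0.7945


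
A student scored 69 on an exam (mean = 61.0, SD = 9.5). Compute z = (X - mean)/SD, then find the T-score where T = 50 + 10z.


z = (X - mean) / SD = (69 - 61.0) / 9.5
z = 8.0 / 9.5
z = 0.8421
T-score = T = 50 + 10z
Carry z at full precision (z = 8.0 / 9.5) into the conversion:
T-score = 50 + 10 * (8.0 / 9.5) = 50 + 80 / 9.5
T-score = 50 + 8.4211
T-score = 58.4211

58.4211


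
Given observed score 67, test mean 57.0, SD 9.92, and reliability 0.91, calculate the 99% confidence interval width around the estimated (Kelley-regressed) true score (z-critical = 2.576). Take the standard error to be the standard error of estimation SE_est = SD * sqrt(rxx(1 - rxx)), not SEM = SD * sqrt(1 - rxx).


True score estimate = 0.91*67 + 0.09*57.0 = 66.1
SE_est = SD * sqrt(rxx * (1 - rxx)) = 9.92 * sqrt(0.91 * 0.09) = 9.92 * sqrt(0.0819) = 2.838923
CI = T_est +/- z * SE_est, so width = 2 * z * SE_est = 2 * 2.576 * 2.838923
Width = 14.6261

14.6261


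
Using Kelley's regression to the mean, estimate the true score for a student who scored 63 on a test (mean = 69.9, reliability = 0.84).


T_est = rxx * X + (1 - rxx) * mean
T_est = 0.84 * 63 + 0.16 * 69.9
T_est = 52.92 + 11.184
T_est = 64.104

64.104


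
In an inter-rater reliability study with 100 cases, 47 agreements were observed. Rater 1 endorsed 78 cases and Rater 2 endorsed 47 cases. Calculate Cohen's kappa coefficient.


P_o = 47/100 = 0.47
P_e = (78*47 + 22*53) / 10000 = 0.4832
kappa = (P_o - P_e) / (1 - P_e)
kappa = (0.47 - 0.4832) / (1 - 0.4832)
kappa = -0.0255

-0.0255


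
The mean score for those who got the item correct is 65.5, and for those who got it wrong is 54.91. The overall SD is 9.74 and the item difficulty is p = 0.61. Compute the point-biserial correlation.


q = 1 - p = 0.39
rpb = ((M1 - M0) / SD) * sqrt(p * q)
rpb = ((65.5 - 54.91) / 9.74) * sqrt(0.61 * 0.39)
rpb = 0.5303

0.5303


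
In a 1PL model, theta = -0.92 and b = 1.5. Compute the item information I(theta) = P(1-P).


P = 1/(1+exp(-(-0.92-1.5))) = 0.0817
I = P*(1-P) = 0.0817 * 0.9183
I = 0.075

0.075


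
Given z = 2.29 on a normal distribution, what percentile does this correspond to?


CDF(z) = 0.5 * (1 + erf(z/sqrt(2)))
erf(1.6193) = 0.978
CDF = 0.989
Percentile rank = 0.989 * 100 = 98.9

98.9


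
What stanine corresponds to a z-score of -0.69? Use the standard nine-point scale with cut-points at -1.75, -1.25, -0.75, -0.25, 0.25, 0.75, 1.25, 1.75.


Stanine boundaries: [-1.75, -1.25, -0.75, -0.25, 0.25, 0.75, 1.25, 1.75]
z = -0.69
Check each boundary:
  z >= -1.75 -> could be stanine 2
  z >= -1.25 -> could be stanine 3
  z >= -0.75 -> could be stanine 4
  z < -0.25
  z < 0.25
  z < 0.75
  z < 1.25
  z < 1.75
Highest qualifying boundary gives stanine = 4

4


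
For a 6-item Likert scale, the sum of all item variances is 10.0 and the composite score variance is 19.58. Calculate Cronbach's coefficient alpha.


alpha = (k/(k-1)) * (1 - sum(si^2)/s_total^2)
= (6/5) * (1 - 10.0/19.58)
alpha = 0.5871

0.5871


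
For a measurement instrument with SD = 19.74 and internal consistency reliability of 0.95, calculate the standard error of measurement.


SEM = SD * sqrt(1 - rxx)
SEM = 19.74 * sqrt(1 - 0.95)
SEM = 19.74 * sqrt(0.05) = 19.74 * 0.223607
SEM = 4.414

4.414


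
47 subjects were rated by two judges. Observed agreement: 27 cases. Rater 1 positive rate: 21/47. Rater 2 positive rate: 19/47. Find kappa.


P_o = 27/47 = 0.574468
P_e = (21*19 + 26*28) / 2209 = 0.510186
kappa = (P_o - P_e) / (1 - P_e)
kappa = (0.574468 - 0.510186) / (1 - 0.510186)
kappa = 0.1312

0.1312


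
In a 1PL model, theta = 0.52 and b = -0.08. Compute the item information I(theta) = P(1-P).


P = 1/(1+exp(-(0.52--0.08))) = 0.6457
I = P*(1-P) = 0.6457 * 0.3543
I = 0.2288

0.2288


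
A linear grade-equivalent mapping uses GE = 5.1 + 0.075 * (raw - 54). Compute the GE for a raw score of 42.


raw - median = 42 - 54 = -12
slope * diff = 0.075 * -12 = -0.9
GE = 5.1 + -0.9
GE = 4.2

4.2


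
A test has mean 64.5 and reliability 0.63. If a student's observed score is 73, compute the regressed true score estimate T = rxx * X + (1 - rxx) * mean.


T_est = rxx * X + (1 - rxx) * mean
T_est = 0.63 * 73 + 0.37 * 64.5
T_est = 45.99 + 23.865
T_est = 69.855

69.855


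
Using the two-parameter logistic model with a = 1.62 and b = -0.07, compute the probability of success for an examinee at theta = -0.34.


a*(theta - b) = 1.62 * (-0.34 - -0.07) = -0.4374
exp(--0.4374) = 1.5487
P = 1 / (1 + 1.5487)
P = 0.3924

0.3924


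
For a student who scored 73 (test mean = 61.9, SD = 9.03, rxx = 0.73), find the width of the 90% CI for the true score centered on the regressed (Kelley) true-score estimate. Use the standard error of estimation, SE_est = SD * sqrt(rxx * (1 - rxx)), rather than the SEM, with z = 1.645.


True score estimate = 0.73*73 + 0.27*61.9 = 70.003
SE_est = SD * sqrt(rxx * (1 - rxx)) = 9.03 * sqrt(0.73 * 0.27) = 9.03 * sqrt(0.1971) = 4.008954
CI = T_est +/- z * SE_est, so width = 2 * z * SE_est = 2 * 1.645 * 4.008954
Width = 13.1895

13.1895


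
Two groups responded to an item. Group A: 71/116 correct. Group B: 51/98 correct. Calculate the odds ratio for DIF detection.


Odds_A = 71/45 = 1.5778
Odds_B = 51/47 = 1.0851
OR = Odds_A / Odds_B = 1.5778 / 1.0851
Exactly, OR = (71 * 47) / (45 * 51) = 3337 / 2295
OR = 1.454

1.454


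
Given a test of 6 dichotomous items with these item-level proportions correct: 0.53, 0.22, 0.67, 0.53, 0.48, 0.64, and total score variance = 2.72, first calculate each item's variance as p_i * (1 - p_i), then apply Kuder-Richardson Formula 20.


For each item, compute p_i * q_i:
  Item 1: 0.53 * 0.47 = 0.2491
  Item 2: 0.22 * 0.78 = 0.1716
  Item 3: 0.67 * 0.33 = 0.2211
  Item 4: 0.53 * 0.47 = 0.2491
  Item 5: 0.48 * 0.52 = 0.2496
  Item 6: 0.64 * 0.36 = 0.2304
Sum(p_i * q_i) = 0.2491 + 0.1716 + 0.2211 + 0.2491 + 0.2496 + 0.2304 = 1.3709
KR-20 = (k/(k-1)) * (1 - Sum(p_i*q_i) / Var_total)
= (6/5) * (1 - 1.3709/2.72)
= 1.2 * 0.496
KR-20 = 0.5952

0.5952


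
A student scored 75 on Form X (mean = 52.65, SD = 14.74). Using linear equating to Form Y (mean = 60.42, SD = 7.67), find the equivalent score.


slope = SD_Y / SD_X = 7.67 / 14.74 ~ 0.5204
intercept = mean_Y - slope * mean_X = 60.42 - (7.67 / 14.74) * 52.65 ~ 33.0234
Y = slope * X + intercept. To avoid rounding drift from the rounded slope/intercept, evaluate the equivalent form Y = mean_Y + SD_Y * (X - mean_X) / SD_X at full precision:
Y = 60.42 + 7.67 * (75 - 52.65) / 14.74
Y = 60.42 + 7.67 * 22.35 / 14.74
Y = 60.42 + 171.4245 / 14.74
Y = 60.42 + 11.6299
Y = 72.0499

72.0499


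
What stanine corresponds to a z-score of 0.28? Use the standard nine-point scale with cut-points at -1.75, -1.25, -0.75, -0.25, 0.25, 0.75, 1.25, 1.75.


Stanine boundaries: [-1.75, -1.25, -0.75, -0.25, 0.25, 0.75, 1.25, 1.75]
z = 0.28
Check each boundary:
  z >= -1.75 -> could be stanine 2
  z >= -1.25 -> could be stanine 3
  z >= -0.75 -> could be stanine 4
  z >= -0.25 -> could be stanine 5
  z >= 0.25 -> could be stanine 6
  z < 0.75
  z < 1.25
  z < 1.75
Highest qualifying boundary gives stanine = 6

6


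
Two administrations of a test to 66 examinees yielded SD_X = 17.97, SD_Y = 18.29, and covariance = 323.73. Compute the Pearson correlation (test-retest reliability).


r = cov(X,Y) / (SD_X * SD_Y)
r = 323.73 / (17.97 * 18.29)
r = 323.73 / 328.6713
r = 0.985

0.985


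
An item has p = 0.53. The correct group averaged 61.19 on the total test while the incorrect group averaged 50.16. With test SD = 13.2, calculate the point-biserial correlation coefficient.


q = 1 - p = 0.47
rpb = ((M1 - M0) / SD) * sqrt(p * q)
rpb = ((61.19 - 50.16) / 13.2) * sqrt(0.53 * 0.47)
rpb = 0.4171

0.4171


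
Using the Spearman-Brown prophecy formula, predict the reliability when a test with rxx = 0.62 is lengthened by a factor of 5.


r_new = (n * rxx) / (1 + (n-1) * rxx)
r_new = (5 * 0.62) / (1 + 4 * 0.62)
r_new = 3.1 / 3.48
r_new = 0.8908

0.8908


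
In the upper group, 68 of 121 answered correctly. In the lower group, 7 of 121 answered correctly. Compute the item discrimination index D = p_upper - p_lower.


p_upper = 68/121 = 0.562
p_lower = 7/121 = 0.0579
D = 0.562 - 0.0579 = 0.5041

0.5041


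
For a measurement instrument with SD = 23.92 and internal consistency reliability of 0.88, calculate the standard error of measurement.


SEM = SD * sqrt(1 - rxx)
SEM = 23.92 * sqrt(1 - 0.88)
SEM = 23.92 * sqrt(0.12) = 23.92 * 0.34641
SEM = 8.2861

8.2861


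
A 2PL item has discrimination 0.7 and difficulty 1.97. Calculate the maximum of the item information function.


For 2PL, max info at theta = b = 1.97
I_max = a^2 / 4 = 0.7^2 / 4
= 0.49 / 4
I_max = 0.1225

0.1225


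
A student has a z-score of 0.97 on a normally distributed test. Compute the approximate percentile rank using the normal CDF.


CDF(z) = 0.5 * (1 + erf(z/sqrt(2)))
erf(0.6859) = 0.668
CDF = 0.834
Percentile rank = 0.834 * 100 = 83.4

83.4


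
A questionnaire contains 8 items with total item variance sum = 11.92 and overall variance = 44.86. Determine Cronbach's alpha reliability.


alpha = (k/(k-1)) * (1 - sum(si^2)/s_total^2)
= (8/7) * (1 - 11.92/44.86)
alpha = 0.8392

0.8392


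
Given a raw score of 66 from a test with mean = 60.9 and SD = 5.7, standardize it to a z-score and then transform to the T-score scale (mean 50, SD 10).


z = (X - mean) / SD = (66 - 60.9) / 5.7
z = 5.1 / 5.7
z = 0.8947
T-score = T = 50 + 10z
Carry z at full precision (z = 5.1 / 5.7) into the conversion:
T-score = 50 + 10 * (5.1 / 5.7) = 50 + 51 / 5.7
T-score = 50 + 8.9474
T-score = 58.9474

58.9474


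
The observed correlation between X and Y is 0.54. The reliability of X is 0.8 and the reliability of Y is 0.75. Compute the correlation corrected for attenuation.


r_corrected = rxy / sqrt(rxx * ryy)
= 0.54 / sqrt(0.8 * 0.75)
= 0.54 / sqrt(0.6)
= 0.54 / 0.774597
r_corrected = 0.6971

0.6971


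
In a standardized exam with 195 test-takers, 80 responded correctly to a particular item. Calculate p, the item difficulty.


Item difficulty p = number correct / total examinees
p = 80 / 195
p = 0.4103

0.4103


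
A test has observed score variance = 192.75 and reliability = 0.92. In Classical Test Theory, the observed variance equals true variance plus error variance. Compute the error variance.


var_true = rxx * var_obs = 0.92 * 192.75 = 177.33
var_error = var_obs - var_true
var_error = 192.75 - 177.33
var_error = 15.42

15.42


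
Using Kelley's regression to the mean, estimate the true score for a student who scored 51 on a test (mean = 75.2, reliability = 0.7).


T_est = rxx * X + (1 - rxx) * mean
T_est = 0.7 * 51 + 0.3 * 75.2
T_est = 35.7 + 22.56
T_est = 58.26

58.26


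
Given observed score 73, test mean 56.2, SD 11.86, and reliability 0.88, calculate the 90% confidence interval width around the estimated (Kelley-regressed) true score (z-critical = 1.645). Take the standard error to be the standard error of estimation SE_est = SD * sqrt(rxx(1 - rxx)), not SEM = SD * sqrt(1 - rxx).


True score estimate = 0.88*73 + 0.12*56.2 = 70.984
SE_est = SD * sqrt(rxx * (1 - rxx)) = 11.86 * sqrt(0.88 * 0.12) = 11.86 * sqrt(0.1056) = 3.854044
CI = T_est +/- z * SE_est, so width = 2 * z * SE_est = 2 * 1.645 * 3.854044
Width = 12.6798

12.6798


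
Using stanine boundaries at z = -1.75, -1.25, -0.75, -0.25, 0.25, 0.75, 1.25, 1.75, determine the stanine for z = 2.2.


Stanine boundaries: [-1.75, -1.25, -0.75, -0.25, 0.25, 0.75, 1.25, 1.75]
z = 2.2
Check each boundary:
  z >= -1.75 -> could be stanine 2
  z >= -1.25 -> could be stanine 3
  z >= -0.75 -> could be stanine 4
  z >= -0.25 -> could be stanine 5
  z >= 0.25 -> could be stanine 6
  z >= 0.75 -> could be stanine 7
  z >= 1.25 -> could be stanine 8
  z >= 1.75 -> could be stanine 9
Highest qualifying boundary gives stanine = 9

9


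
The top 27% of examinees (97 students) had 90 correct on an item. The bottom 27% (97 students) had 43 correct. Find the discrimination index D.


p_upper = 90/97 = 0.9278
p_lower = 43/97 = 0.4433
D = 0.9278 - 0.4433 = 0.4845

0.4845


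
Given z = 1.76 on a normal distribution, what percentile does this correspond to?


CDF(z) = 0.5 * (1 + erf(z/sqrt(2)))
erf(1.2445) = 0.9216
CDF = 0.9608
Percentile rank = 0.9608 * 100 = 96.08

96.08


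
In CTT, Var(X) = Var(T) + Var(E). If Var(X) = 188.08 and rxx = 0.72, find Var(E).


var_true = rxx * var_obs = 0.72 * 188.08 = 135.4176
var_error = var_obs - var_true
var_error = 188.08 - 135.4176
var_error = 52.6624

52.6624


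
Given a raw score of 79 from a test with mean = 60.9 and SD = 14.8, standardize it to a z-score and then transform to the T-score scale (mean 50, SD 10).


z = (X - mean) / SD = (79 - 60.9) / 14.8
z = 18.1 / 14.8
z = 1.223
T-score = T = 50 + 10z
Carry z at full precision (z = 18.1 / 14.8) into the conversion:
T-score = 50 + 10 * (18.1 / 14.8) = 50 + 181 / 14.8
T-score = 50 + 12.2297
T-score = 62.2297

62.2297


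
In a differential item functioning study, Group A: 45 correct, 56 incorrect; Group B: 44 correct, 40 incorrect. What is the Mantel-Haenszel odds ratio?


Odds_A = 45/56 = 0.8036
Odds_B = 44/40 = 1.1
OR = Odds_A / Odds_B = 0.8036 / 1.1
Exactly, OR = (45 * 40) / (56 * 44) = 1800 / 2464
OR = 0.7305

0.7305


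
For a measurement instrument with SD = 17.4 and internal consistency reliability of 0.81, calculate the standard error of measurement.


SEM = SD * sqrt(1 - rxx)
SEM = 17.4 * sqrt(1 - 0.81)
SEM = 17.4 * sqrt(0.19) = 17.4 * 0.43589
SEM = 7.5845

7.5845


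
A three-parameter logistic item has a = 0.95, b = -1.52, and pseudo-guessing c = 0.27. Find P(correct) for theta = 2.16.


logit = 0.95*(2.16 - -1.52) = 3.496
P* = 1/(1 + exp(-3.496)) = 0.9706
P = 0.27 + (1 - 0.27) * 0.9706
P = 0.9785

0.9785


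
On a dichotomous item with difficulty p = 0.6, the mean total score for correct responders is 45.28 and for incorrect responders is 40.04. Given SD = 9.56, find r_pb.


q = 1 - p = 0.4
rpb = ((M1 - M0) / SD) * sqrt(p * q)
rpb = ((45.28 - 40.04) / 9.56) * sqrt(0.6 * 0.4)
rpb = 0.2685

0.2685


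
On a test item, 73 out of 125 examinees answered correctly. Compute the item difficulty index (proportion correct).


Item difficulty p = number correct / total examinees
p = 73 / 125
p = 0.584

0.584


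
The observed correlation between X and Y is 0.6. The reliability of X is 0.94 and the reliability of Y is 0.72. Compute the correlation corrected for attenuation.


r_corrected = rxy / sqrt(rxx * ryy)
= 0.6 / sqrt(0.94 * 0.72)
= 0.6 / sqrt(0.6768)
= 0.6 / 0.822679
r_corrected = 0.7293

0.7293


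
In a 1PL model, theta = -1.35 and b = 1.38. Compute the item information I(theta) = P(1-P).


P = 1/(1+exp(-(-1.35-1.38))) = 0.0612
I = P*(1-P) = 0.0612 * 0.9388
I = 0.0575

0.0575


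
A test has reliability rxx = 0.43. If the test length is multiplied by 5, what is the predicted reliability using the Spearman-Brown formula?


r_new = (n * rxx) / (1 + (n-1) * rxx)
r_new = (5 * 0.43) / (1 + 4 * 0.43)
r_new = 2.15 / 2.72
r_new = 0.7904

0.7904


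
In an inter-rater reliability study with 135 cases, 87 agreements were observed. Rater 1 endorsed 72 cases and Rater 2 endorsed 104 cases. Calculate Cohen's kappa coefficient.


P_o = 87/135 = 0.644444
P_e = (72*104 + 63*31) / 18225 = 0.518025
kappa = (P_o - P_e) / (1 - P_e)
kappa = (0.644444 - 0.518025) / (1 - 0.518025)
kappa = 0.2623

0.2623


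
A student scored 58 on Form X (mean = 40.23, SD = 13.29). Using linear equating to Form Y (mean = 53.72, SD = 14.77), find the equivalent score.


slope = SD_Y / SD_X = 14.77 / 13.29 ~ 1.1114
intercept = mean_Y - slope * mean_X = 53.72 - (14.77 / 13.29) * 40.23 ~ 9.0099
Y = slope * X + intercept. To avoid rounding drift from the rounded slope/intercept, evaluate the equivalent form Y = mean_Y + SD_Y * (X - mean_X) / SD_X at full precision:
Y = 53.72 + 14.77 * (58 - 40.23) / 13.29
Y = 53.72 + 14.77 * 17.77 / 13.29
Y = 53.72 + 262.4629 / 13.29
Y = 53.72 + 19.7489
Y = 73.4689

73.4689


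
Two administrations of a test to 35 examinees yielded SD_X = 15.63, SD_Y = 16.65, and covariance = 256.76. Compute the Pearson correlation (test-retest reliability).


r = cov(X,Y) / (SD_X * SD_Y)
r = 256.76 / (15.63 * 16.65)
r = 256.76 / 260.2395
r = 0.9866

0.9866


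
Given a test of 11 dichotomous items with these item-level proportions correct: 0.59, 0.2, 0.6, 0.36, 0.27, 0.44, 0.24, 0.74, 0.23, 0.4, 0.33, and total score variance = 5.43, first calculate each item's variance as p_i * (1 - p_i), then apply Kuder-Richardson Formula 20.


For each item, compute p_i * q_i:
  Item 1: 0.59 * 0.41 = 0.2419
  Item 2: 0.2 * 0.8 = 0.16
  Item 3: 0.6 * 0.4 = 0.24
  Item 4: 0.36 * 0.64 = 0.2304
  Item 5: 0.27 * 0.73 = 0.1971
  Item 6: 0.44 * 0.56 = 0.2464
  Item 7: 0.24 * 0.76 = 0.1824
  Item 8: 0.74 * 0.26 = 0.1924
  Item 9: 0.23 * 0.77 = 0.1771
  Item 10: 0.4 * 0.6 = 0.24
  Item 11: 0.33 * 0.67 = 0.2211
Sum(p_i * q_i) = 0.2419 + 0.16 + 0.24 + 0.2304 + 0.1971 + 0.2464 + 0.1824 + 0.1924 + 0.1771 + 0.24 + 0.2211 = 2.3288
KR-20 = (k/(k-1)) * (1 - Sum(p_i*q_i) / Var_total)
= (11/10) * (1 - 2.3288/5.43)
= 1.1 * 0.5711
KR-20 = 0.6282

0.6282


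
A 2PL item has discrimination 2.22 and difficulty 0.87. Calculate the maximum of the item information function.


For 2PL, max info at theta = b = 0.87
I_max = a^2 / 4 = 2.22^2 / 4
= 4.9284 / 4
I_max = 1.2321

1.2321


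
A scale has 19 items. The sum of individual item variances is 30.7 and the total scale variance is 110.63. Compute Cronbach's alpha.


alpha = (k/(k-1)) * (1 - sum(si^2)/s_total^2)
= (19/18) * (1 - 30.7/110.63)
alpha = 0.7626

0.7626


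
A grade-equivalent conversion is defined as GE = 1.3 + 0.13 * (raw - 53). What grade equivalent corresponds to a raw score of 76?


raw - median = 76 - 53 = 23
slope * diff = 0.13 * 23 = 2.99
GE = 1.3 + 2.99
GE = 4.29

4.29


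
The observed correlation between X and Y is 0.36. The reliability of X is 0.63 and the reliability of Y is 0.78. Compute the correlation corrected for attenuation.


r_corrected = rxy / sqrt(rxx * ryy)
= 0.36 / sqrt(0.63 * 0.78)
= 0.36 / sqrt(0.4914)
= 0.36 / 0.700999
r_corrected = 0.5136

0.5136


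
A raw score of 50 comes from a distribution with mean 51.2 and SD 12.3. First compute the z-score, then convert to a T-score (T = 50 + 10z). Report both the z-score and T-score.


z = (X - mean) / SD = (50 - 51.2) / 12.3
z = -1.2 / 12.3
z = -0.0976
T-score = T = 50 + 10z
Carry z at full precision (z = -1.2 / 12.3) into the conversion:
T-score = 50 + 10 * (-1.2 / 12.3) = 50 + -12 / 12.3
T-score = 50 + -0.9756
T-score = 49.0244

49.0244
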